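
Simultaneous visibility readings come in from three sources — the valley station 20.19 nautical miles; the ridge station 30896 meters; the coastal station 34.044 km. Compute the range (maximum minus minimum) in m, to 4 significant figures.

the valley station: 20.19 nmi = 37391.88 m.
the coastal station: 34.044 km = 34044.00 m.
Spread: 37391.88 − 30896.00 = 6496 m.

6496 m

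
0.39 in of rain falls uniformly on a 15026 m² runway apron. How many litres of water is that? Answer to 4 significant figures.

148800 litres

Depth: 0.39 in × 25.4 = 9.906 mm.
1 mm over 1 m² is 1 L, so volume = 9.906 × 15026 = 148847.56 L ≈ 148800 L.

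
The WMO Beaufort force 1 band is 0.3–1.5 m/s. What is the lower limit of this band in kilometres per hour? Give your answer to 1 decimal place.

0.3–1.5 m/s × 3.6 = 1.1–5.4 km/h.

1.1 km/h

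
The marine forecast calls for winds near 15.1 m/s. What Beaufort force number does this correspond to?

Beaufort force 7

15.1 m/s lies in the Beaufort 7 band (near gale, 13.9–17.1 m/s).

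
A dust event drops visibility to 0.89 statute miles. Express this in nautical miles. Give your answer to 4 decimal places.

1 SM = 0.868976 nmi, so 0.89 × 0.868976 = 0.7734 nmi.

0.7734 nmi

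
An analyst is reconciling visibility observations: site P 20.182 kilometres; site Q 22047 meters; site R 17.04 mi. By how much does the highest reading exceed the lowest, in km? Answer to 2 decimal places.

7.24 km

site Q: 22047 m = 22.0470 km.
site R: 17.04 SM = 27.4232 km.
Spread: 27.4232 − 20.1820 = 7.24 km.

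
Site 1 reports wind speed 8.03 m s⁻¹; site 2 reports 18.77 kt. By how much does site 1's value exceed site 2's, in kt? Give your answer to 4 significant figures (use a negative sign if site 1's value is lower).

-3.161 kt

site 1: 8.03 m/s = 15.60907 kt.
Difference: 15.60907 − 18.77000 = -3.161 kt.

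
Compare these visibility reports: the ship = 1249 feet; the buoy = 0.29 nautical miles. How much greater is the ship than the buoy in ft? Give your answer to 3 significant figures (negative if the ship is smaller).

-513 ft

the buoy: 0.29 nmi = 1762.07 ft.
Difference: 1249.00 − 1762.07 = -513 ft.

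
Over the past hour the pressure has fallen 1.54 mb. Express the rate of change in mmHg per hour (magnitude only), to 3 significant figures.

1.16 mmHg per hour

1.54 mb / 1 h × 0.750062 mmHg/mb = 1.16 mmHg/h.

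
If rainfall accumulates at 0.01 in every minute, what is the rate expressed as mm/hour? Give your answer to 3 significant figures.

0.01 in/minute × 25.4 mm/in × 60 minute/hour = 15.2 mm/hour.

15.2 mm/hour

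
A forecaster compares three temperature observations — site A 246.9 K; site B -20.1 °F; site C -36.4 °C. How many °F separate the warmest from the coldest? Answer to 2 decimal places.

18.27 °F

site A: 246.9 K = -26.250 °C.
site B: -20.1 °F = -28.944 °C.
Spread: (-26.250) − (-36.400) = 10.150 °C = 18.27 °F.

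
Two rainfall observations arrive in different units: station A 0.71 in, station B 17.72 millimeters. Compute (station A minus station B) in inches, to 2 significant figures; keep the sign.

0.012 in

station B: 17.72 mm = 0.69764 in.
Difference: 0.71000 − 0.69764 = 0.012 in.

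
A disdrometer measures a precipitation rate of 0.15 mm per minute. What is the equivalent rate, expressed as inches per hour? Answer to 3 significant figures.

0.354 in/hour

0.15 mm/minute × 0.0393701 in/mm × 60 minute/hour = 0.354 in/hour.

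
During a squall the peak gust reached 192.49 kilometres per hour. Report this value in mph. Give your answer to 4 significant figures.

1 km/h = 0.621371 mph, so 192.49 × 0.621371 = 119.6 mph.

119.6 mph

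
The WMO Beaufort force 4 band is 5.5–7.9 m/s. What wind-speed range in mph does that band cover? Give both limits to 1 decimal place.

5.5–7.9 m/s × 2.237 = 12.3–17.7 mph.

12.3 to 17.7 mph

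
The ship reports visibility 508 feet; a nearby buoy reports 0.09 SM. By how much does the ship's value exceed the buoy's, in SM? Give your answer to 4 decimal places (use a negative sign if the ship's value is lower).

0.0062 SM

the ship: 508 ft = 0.096212 SM.
Difference: 0.096212 − 0.090000 = 0.0062 SM.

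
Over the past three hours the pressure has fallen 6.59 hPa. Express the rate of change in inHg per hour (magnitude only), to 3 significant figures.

0.0649 inHg per hour

6.59 hPa / 3 h × 0.02953 inHg/hPa = 0.0649 inHg/h.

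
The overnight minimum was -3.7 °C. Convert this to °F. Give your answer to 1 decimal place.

°F = °C × 9/5 + 32 = -3.7 × 1.8 + 32 = 25.3 °F.

25.3 °F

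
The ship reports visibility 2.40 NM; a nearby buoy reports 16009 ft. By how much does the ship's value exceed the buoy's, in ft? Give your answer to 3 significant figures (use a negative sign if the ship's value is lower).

-1430 ft

the ship: 2.40 nmi = 14582.68 ft.
Difference: 14582.68 − 16009.00 = -1430 ft.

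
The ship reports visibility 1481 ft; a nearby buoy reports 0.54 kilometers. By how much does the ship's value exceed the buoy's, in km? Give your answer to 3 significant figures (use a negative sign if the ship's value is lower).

-0.0886 km

the ship: 1481 ft = 0.451409 km.
Difference: 0.451409 − 0.540000 = -0.0886 km.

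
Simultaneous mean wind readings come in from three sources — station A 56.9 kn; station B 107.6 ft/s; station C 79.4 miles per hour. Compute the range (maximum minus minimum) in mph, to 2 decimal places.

station A: 56.9 kt = 65.4794 mph.
station B: 107.6 ft/s = 73.3636 mph.
Spread: 79.4000 − 65.4794 = 13.92 mph.

13.92 mph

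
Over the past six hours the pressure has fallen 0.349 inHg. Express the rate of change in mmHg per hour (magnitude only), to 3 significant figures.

1.48 mmHg per hour

0.349 inHg / 6 h × 25.4 mmHg/inHg = 1.48 mmHg/h.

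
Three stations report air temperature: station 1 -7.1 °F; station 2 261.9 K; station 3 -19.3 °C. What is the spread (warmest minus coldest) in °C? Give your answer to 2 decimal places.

10.47 °C

station 1: -7.1 °F = -21.722 °C.
station 2: 261.9 K = -11.250 °C.
Spread: (-11.250) − (-21.722) = 10.472 °C.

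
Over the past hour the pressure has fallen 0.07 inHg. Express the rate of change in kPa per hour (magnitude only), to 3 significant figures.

0.07 inHg / 1 h × 3.38639 kPa/inHg = 0.237 kPa/h.

0.237 kPa per hour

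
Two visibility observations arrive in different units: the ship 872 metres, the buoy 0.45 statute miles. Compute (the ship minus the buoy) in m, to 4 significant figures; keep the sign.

the buoy: 0.45 SM = 724.205 m.
Difference: 872.000 − 724.205 = 147.8 m.

147.8 m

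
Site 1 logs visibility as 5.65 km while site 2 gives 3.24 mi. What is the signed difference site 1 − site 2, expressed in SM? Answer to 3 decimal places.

site 1: 5.65 km = 3.51075 SM.
Difference: 3.51075 − 3.24000 = 0.271 SM.

0.271 SM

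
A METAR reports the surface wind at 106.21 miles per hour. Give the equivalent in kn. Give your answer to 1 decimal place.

92.3 kt

1 mph = 0.868976 kt, so 106.21 × 0.868976 = 92.3 kt.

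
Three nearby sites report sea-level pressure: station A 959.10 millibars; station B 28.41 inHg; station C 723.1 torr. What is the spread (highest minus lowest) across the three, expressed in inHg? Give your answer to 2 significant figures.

station A: 959.10 mb = 28.3222 inHg.
station C: 723.1 mmHg = 28.4685 inHg.
Spread: 28.4685 − 28.3222 = 0.15 inHg.

0.15 inHg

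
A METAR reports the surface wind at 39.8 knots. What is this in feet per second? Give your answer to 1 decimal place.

1 kt = 1.68781 ft/s, so 39.8 × 1.68781 = 67.2 ft/s.

67.2 ft/s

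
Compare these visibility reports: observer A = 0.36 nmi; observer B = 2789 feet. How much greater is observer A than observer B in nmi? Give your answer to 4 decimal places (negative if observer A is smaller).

observer B: 2789 ft = 0.459010 nmi.
Difference: 0.360000 − 0.459010 = -0.0990 nmi.

-0.0990 nmi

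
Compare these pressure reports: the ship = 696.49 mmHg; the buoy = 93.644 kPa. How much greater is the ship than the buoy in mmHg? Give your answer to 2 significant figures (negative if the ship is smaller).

the buoy: 93.644 kPa = 702.388 mmHg.
Difference: 696.490 − 702.388 = -5.9 mmHg.

-5.9 mmHg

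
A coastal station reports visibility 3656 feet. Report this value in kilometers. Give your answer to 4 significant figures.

1 ft = 0.0003048 km, so 3656 × 0.0003048 = 1.114 km.

1.114 km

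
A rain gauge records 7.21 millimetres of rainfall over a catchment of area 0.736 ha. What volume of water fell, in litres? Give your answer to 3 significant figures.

Area: 0.736 ha = 7360 m².
1 mm over 1 m² is 1 L, so volume = 7.21 × 7360 = 53065.6 L ≈ 53100 L.

53100 litres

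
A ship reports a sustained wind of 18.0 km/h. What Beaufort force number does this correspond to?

18.0 km/h = 5.0 m/s, which is Beaufort 3 (gentle breeze, 3.4–5.4 m/s).

Beaufort force 3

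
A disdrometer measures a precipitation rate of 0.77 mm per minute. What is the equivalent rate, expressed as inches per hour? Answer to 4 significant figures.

1.819 in/hour

0.77 mm/minute × 0.0393701 in/mm × 60 minute/hour = 1.819 in/hour.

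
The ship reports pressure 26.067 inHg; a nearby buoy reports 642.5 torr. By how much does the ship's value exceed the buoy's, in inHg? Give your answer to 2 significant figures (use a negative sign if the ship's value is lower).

the buoy: 642.5 mmHg = 25.2953 inHg.
Difference: 26.0670 − 25.2953 = 0.77 inHg.

0.77 inHg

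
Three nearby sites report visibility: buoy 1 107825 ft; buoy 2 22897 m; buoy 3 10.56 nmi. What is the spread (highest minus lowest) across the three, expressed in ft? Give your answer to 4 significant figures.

43660 ft

buoy 2: 22897 m = 75121.39 ft.
buoy 3: 10.56 nmi = 64163.78 ft.
Spread: 107825.00 − 64163.78 = 43660 ft.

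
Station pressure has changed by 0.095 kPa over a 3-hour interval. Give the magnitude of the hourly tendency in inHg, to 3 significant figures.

0.00935 inHg per hour

0.095 kPa / 3 h × 0.2953 inHg/kPa = 0.00935 inHg/h.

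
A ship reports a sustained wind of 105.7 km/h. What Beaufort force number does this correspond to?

105.7 km/h = 29.4 m/s, which is Beaufort 11 (violent storm, 28.5–32.6 m/s).

Beaufort force 11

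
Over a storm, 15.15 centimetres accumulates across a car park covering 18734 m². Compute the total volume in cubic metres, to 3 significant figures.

Depth: 15.15 cm × 10 = 151.5 mm.
1 mm over 1 m² is 1 L, so volume = 151.5 × 18734 = 2838201 L = 2840 m³.

2840 cubic metres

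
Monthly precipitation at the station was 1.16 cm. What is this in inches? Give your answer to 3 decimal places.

0.457 in

1 cm = 0.393701 in, so 1.16 × 0.393701 = 0.457 in.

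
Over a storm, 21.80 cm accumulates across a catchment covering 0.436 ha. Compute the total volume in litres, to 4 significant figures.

950500 litres

Depth: 21.80 cm × 10 = 218 mm.
Area: 0.436 ha = 4360 m².
1 mm over 1 m² is 1 L, so volume = 218 × 4360 = 950480 L ≈ 950500 L.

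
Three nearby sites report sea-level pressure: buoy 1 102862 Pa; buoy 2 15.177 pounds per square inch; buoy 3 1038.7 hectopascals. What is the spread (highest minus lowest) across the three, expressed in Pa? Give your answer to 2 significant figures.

buoy 2: 15.177 psi = 104641.73 Pa.
buoy 3: 1038.7 hPa = 103870.00 Pa.
Spread: 104641.73 − 102862.00 = 1800 Pa.

1800 Pa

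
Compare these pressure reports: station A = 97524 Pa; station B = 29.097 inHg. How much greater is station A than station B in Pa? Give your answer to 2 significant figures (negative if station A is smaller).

-1000 Pa

station B: 29.097 inHg = 98533.76 Pa.
Difference: 97524.00 − 98533.76 = -1000 Pa.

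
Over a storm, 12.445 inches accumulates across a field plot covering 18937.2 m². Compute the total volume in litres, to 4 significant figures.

Depth: 12.445 in × 25.4 = 316.103 mm.
1 mm over 1 m² is 1 L, so volume = 316.103 × 18937.2 = 5986105.7 L ≈ 5986000 L.

5986000 litres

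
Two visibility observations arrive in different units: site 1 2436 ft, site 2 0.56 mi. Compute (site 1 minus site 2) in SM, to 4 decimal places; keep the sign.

-0.0986 SM

site 1: 2436 ft = 0.461364 SM.
Difference: 0.461364 − 0.560000 = -0.0986 SM.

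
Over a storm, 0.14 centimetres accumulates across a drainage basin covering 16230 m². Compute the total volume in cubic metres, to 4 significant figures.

Depth: 0.14 cm × 10 = 1.4 mm.
1 mm over 1 m² is 1 L, so volume = 1.4 × 16230 = 22722 L = 22.72 m³.

22.72 cubic metres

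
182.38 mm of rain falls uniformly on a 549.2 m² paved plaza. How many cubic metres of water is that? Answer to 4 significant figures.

1 mm over 1 m² is 1 L, so volume = 182.38 × 549.2 = 100163.1 L = 100.2 m³.

100.2 cubic metres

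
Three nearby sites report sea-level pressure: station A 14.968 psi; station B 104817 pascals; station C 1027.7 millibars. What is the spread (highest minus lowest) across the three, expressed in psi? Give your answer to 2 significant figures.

0.30 psi

station B: 104817 Pa = 15.2024 psi.
station C: 1027.7 mb = 14.9055 psi.
Spread: 15.2024 − 14.9055 = 0.30 psi.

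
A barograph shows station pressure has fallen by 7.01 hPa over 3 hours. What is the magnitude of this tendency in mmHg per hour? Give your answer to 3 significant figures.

1.75 mmHg per hour

7.01 hPa / 3 h × 0.750062 mmHg/hPa = 1.75 mmHg/h.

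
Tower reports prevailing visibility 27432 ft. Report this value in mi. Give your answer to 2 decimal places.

5.20 SM

1 ft = 0.000189394 SM, so 27432 × 0.000189394 = 5.20 SM.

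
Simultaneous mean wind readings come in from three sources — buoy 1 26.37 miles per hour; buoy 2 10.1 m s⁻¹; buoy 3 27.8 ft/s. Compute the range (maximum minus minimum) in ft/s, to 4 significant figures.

buoy 1: 26.37 mph = 38.6760 ft/s.
buoy 2: 10.1 m/s = 33.1365 ft/s.
Spread: 38.6760 − 27.8000 = 10.88 ft/s.

10.88 ft/s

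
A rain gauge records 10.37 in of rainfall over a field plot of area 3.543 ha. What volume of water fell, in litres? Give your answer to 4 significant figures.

9332000 litres

Depth: 10.37 in × 25.4 = 263.398 mm.
Area: 3.543 ha = 35430 m².
1 mm over 1 m² is 1 L, so volume = 263.398 × 35430 = 9332191.1 L ≈ 9332000 L.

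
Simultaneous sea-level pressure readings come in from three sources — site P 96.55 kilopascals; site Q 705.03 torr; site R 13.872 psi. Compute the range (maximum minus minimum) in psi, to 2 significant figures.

0.37 psi

site P: 96.55 kPa = 14.0034 psi.
site Q: 705.03 mmHg = 13.6330 psi.
Spread: 14.0034 − 13.6330 = 0.37 psi.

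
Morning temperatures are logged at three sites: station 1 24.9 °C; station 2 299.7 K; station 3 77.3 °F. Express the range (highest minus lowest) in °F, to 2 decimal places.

2.97 °F

station 2: 299.7 K = 26.550 °C.
station 3: 77.3 °F = 25.167 °C.
Spread: 26.550 − 24.900 = 1.650 °C = 2.97 °F.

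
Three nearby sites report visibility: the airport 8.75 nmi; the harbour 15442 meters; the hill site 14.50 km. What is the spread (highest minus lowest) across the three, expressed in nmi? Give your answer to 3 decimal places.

0.921 nmi

the harbour: 15442 m = 8.33801 nmi.
the hill site: 14.50 km = 7.82937 nmi.
Spread: 8.75000 − 7.82937 = 0.921 nmi.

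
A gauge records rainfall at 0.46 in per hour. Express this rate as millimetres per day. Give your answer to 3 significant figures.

0.46 in/hour × 25.4 mm/in × 24 hour/day = 280 mm/day.

280 mm/day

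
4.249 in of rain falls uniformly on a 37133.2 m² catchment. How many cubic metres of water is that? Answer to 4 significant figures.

Depth: 4.249 in × 25.4 = 107.9246 mm.
1 mm over 1 m² is 1 L, so volume = 107.9246 × 37133.2 = 4007585.8 L = 4008 m³.

4008 cubic metres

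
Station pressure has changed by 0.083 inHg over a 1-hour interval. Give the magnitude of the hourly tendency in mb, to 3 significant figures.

0.083 inHg / 1 h × 33.8639 mb/inHg = 2.81 mb/h.

2.81 mb per hour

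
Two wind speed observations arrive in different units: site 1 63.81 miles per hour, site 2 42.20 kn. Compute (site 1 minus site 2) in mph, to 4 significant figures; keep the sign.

15.25 mph

site 2: 42.20 kt = 48.5629 mph.
Difference: 63.8100 − 48.5629 = 15.25 mph.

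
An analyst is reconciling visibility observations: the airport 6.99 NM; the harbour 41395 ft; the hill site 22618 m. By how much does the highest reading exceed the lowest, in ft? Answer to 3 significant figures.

32800 ft

the airport: 6.99 nmi = 42472.05 ft.
the hill site: 22618 m = 74206.04 ft.
Spread: 74206.04 − 41395.00 = 32800 ft.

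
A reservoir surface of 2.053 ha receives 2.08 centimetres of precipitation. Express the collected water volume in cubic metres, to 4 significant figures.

Depth: 2.08 cm × 10 = 20.8 mm.
Area: 2.053 ha = 20530 m².
1 mm over 1 m² is 1 L, so volume = 20.8 × 20530 = 427024 L = 427.0 m³.

427.0 cubic metres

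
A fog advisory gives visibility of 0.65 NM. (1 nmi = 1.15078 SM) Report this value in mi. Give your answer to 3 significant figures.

1 nmi = 1.15078 SM, so 0.65 × 1.15078 = 0.748 SM.

0.748 SM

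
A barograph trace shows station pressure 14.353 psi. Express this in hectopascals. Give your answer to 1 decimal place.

989.6 hPa

1 psi = 68.9476 hPa, so 14.353 × 68.9476 = 989.6 hPa.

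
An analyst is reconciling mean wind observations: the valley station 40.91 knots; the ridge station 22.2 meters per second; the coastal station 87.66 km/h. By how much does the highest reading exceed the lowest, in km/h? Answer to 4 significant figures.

11.89 km/h

the valley station: 40.91 kt = 75.7653 km/h.
the ridge station: 22.2 m/s = 79.9200 km/h.
Spread: 87.6600 − 75.7653 = 11.89 km/h.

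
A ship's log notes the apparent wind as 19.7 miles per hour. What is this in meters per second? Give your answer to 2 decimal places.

8.81 m/s

1 mph = 0.44704 m/s, so 19.7 × 0.44704 = 8.81 m/s.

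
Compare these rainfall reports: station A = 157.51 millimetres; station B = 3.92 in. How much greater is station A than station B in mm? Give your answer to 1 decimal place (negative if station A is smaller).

station B: 3.92 in = 99.568 mm.
Difference: 157.510 − 99.568 = 57.9 mm.

57.9 mm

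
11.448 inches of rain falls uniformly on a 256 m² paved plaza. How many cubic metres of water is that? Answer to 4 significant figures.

74.44 cubic metres

Depth: 11.448 in × 25.4 = 290.7792 mm.
1 mm over 1 m² is 1 L, so volume = 290.7792 × 256 = 74439.475 L = 74.44 m³.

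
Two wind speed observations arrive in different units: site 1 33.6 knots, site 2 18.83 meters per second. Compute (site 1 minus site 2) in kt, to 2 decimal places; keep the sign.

site 2: 18.83 m/s = 36.6026 kt.
Difference: 33.6000 − 36.6026 = -3.00 kt.

-3.00 kt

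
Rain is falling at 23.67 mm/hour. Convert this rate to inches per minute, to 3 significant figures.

23.67 mm/hour × 0.0393701 in/mm × 0.0166667 hour/minute = 0.0155 in/minute.

0.0155 in/minute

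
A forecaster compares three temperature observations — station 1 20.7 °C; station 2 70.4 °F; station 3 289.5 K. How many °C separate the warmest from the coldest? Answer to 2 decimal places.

station 2: 70.4 °F = 21.333 °C.
station 3: 289.5 K = 16.350 °C.
Spread: 21.333 − 16.350 = 4.983 °C.

4.98 °C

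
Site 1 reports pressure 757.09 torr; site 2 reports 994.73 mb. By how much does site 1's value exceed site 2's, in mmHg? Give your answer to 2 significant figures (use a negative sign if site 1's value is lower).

site 2: 994.73 mb = 746.11 mmHg.
Difference: 757.09 − 746.11 = 11 mmHg.

11 mmHg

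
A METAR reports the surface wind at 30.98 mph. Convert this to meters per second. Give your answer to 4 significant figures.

1 mph = 0.44704 m/s, so 30.98 × 0.44704 = 13.85 m/s.

13.85 m/s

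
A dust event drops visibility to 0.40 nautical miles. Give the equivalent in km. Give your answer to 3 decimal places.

1 nmi = 1.852 km, so 0.40 × 1.852 = 0.741 km.

0.741 km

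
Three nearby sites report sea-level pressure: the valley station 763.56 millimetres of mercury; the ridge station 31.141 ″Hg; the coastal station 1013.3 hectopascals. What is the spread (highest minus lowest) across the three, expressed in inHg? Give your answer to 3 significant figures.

the valley station: 763.56 mmHg = 30.0614 inHg.
the coastal station: 1013.3 hPa = 29.9227 inHg.
Spread: 31.1410 − 29.9227 = 1.22 inHg.

1.22 inHg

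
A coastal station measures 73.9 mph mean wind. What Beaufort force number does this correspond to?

Beaufort force 12

73.9 mph = 33.0 m/s, which is Beaufort 12 (hurricane force, ≥32.7 m/s).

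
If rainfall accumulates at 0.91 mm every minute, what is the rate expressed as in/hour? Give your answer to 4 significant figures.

0.91 mm/minute × 0.0393701 in/mm × 60 minute/hour = 2.150 in/hour.

2.150 in/hour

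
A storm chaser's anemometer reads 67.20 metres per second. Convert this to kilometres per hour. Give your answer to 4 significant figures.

241.9 km/h

1 m/s = 3.6 km/h, so 67.20 × 3.6 = 241.9 km/h.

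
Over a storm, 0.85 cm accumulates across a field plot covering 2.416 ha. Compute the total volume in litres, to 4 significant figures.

Depth: 0.85 cm × 10 = 8.5 mm.
Area: 2.416 ha = 24160 m².
1 mm over 1 m² is 1 L, so volume = 8.5 × 24160 = 205360 L ≈ 205400 L.

205400 litres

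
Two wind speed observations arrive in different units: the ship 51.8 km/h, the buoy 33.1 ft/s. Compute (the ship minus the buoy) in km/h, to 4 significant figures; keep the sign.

the buoy: 33.1 ft/s = 36.3200 km/h.
Difference: 51.8000 − 36.3200 = 15.48 km/h.

15.48 km/h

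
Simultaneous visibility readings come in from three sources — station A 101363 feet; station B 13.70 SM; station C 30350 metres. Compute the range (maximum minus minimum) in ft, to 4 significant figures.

29030 ft

station B: 13.70 SM = 72336.00 ft.
station C: 30350 m = 99573.49 ft.
Spread: 101363.00 − 72336.00 = 29030 ft.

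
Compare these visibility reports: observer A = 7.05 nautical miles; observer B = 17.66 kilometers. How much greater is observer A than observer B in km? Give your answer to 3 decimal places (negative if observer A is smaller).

observer A: 7.05 nmi = 13.05660 km.
Difference: 13.05660 − 17.66000 = -4.603 km.

-4.603 km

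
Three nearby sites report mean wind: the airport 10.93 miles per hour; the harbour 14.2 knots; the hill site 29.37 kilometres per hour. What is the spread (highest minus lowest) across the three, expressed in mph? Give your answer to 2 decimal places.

the harbour: 14.2 kt = 16.3411 mph.
the hill site: 29.37 km/h = 18.2497 mph.
Spread: 18.2497 − 10.9300 = 7.32 mph.

7.32 mph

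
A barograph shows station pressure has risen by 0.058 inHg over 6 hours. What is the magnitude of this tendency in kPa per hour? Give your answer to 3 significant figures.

0.0327 kPa per hour

0.058 inHg / 6 h × 3.38639 kPa/inHg = 0.0327 kPa/h.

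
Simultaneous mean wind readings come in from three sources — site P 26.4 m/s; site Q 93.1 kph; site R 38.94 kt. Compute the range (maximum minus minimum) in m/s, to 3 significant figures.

6.37 m/s

site Q: 93.1 km/h = 25.8611 m/s.
site R: 38.94 kt = 20.0325 m/s.
Spread: 26.4000 − 20.0325 = 6.37 m/s.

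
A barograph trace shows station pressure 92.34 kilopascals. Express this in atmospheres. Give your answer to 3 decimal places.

1 kPa = 0.00986923 atm, so 92.34 × 0.00986923 = 0.911 atm.

0.911 atm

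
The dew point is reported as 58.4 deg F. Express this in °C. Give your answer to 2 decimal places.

14.67 °C

°C = (°F − 32) × 5/9 = (58.4 − 32) / 1.8 = 14.67 °C.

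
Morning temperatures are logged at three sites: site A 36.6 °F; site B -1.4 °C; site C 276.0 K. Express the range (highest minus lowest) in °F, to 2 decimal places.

site A: 36.6 °F = 2.556 °C.
site C: 276.0 K = 2.850 °C.
Spread: 2.850 − (-1.400) = 4.250 °C = 7.65 °F.

7.65 °F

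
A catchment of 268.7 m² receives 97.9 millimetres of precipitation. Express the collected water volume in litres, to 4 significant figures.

26310 litres

1 mm over 1 m² is 1 L, so volume = 97.9 × 268.7 = 26305.73 L ≈ 26310 L.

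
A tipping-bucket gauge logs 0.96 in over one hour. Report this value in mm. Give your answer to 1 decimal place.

24.4 mm

1 in = 25.4 mm, so 0.96 × 25.4 = 24.4 mm.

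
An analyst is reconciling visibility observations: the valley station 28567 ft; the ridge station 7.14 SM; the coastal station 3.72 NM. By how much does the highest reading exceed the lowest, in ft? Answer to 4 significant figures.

the ridge station: 7.14 SM = 37699.20 ft.
the coastal station: 3.72 nmi = 22603.15 ft.
Spread: 37699.20 − 22603.15 = 15100 ft.

15100 ft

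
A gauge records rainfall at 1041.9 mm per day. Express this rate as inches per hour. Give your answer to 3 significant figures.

1.71 in/hour

1041.9 mm/day × 0.0393701 in/mm × 0.0416667 day/hour = 1.71 in/hour.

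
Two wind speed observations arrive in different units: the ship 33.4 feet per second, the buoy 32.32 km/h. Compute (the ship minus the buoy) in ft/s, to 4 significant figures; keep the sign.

3.945 ft/s

the buoy: 32.32 km/h = 29.45465 ft/s.
Difference: 33.40000 − 29.45465 = 3.945 ft/s.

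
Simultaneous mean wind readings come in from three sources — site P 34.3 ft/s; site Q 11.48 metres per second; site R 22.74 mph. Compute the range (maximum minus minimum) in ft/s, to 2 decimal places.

site Q: 11.48 m/s = 37.6640 ft/s.
site R: 22.74 mph = 33.3520 ft/s.
Spread: 37.6640 − 33.3520 = 4.31 ft/s.

4.31 ft/s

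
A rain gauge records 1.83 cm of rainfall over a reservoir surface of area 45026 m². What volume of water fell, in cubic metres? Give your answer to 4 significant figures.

Depth: 1.83 cm × 10 = 18.3 mm.
1 mm over 1 m² is 1 L, so volume = 18.3 × 45026 = 823975.8 L = 824.0 m³.

824.0 cubic metres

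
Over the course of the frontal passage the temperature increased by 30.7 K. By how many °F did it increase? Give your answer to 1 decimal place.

Converting a difference, only the 9/5 scale factor applies: Δ°F = 30.7 × 1.8 = 55.3 °F.

55.3 °F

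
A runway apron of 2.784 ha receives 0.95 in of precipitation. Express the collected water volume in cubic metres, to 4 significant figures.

671.8 cubic metres

Depth: 0.95 in × 25.4 = 24.13 mm.
Area: 2.784 ha = 27840 m².
1 mm over 1 m² is 1 L, so volume = 24.13 × 27840 = 671779.2 L = 671.8 m³.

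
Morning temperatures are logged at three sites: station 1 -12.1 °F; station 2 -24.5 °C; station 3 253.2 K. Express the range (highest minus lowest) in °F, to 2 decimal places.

8.19 °F

station 1: -12.1 °F = -24.500 °C.
station 3: 253.2 K = -19.950 °C.
Spread: (-19.950) − (-24.500) = 4.550 °C = 8.19 °F.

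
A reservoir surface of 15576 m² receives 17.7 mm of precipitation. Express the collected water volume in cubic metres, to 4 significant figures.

275.7 cubic metres

1 mm over 1 m² is 1 L, so volume = 17.7 × 15576 = 275695.2 L = 275.7 m³.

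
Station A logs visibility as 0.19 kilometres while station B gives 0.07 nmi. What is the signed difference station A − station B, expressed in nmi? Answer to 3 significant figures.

station A: 0.19 km = 0.102592 nmi.
Difference: 0.102592 − 0.070000 = 0.0326 nmi.

0.0326 nmi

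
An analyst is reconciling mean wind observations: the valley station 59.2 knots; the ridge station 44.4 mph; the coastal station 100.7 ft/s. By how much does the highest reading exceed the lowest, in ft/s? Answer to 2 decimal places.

35.58 ft/s

the valley station: 59.2 kt = 99.9183 ft/s.
the ridge station: 44.4 mph = 65.1200 ft/s.
Spread: 100.7000 − 65.1200 = 35.58 ft/s.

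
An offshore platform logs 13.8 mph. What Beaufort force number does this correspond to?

13.8 mph = 6.2 m/s, which is Beaufort 4 (moderate breeze, 5.5–7.9 m/s).

Beaufort force 4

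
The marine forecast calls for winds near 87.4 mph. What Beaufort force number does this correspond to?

87.4 mph = 39.1 m/s, which is Beaufort 12 (hurricane force, ≥32.7 m/s).

Beaufort force 12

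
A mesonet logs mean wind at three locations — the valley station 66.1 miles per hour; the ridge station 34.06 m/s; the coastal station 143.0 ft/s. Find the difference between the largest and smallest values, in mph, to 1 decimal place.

31.4 mph

the ridge station: 34.06 m/s = 76.190 mph.
the coastal station: 143.0 ft/s = 97.500 mph.
Spread: 97.500 − 66.100 = 31.4 mph.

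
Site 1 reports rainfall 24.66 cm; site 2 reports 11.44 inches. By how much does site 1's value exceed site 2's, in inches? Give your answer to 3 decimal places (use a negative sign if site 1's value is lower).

-1.731 in

site 1: 24.66 cm = 9.70866 in.
Difference: 9.70866 − 11.44000 = -1.731 in.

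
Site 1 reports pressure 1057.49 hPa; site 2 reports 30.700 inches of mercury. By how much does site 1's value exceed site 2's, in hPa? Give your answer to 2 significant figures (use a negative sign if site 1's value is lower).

18 hPa

site 2: 30.700 inHg = 1039.62 hPa.
Difference: 1057.49 − 1039.62 = 18 hPa.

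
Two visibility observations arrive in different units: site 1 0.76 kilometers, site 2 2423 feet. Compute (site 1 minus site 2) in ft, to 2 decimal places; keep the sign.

70.44 ft

site 1: 0.76 km = 2493.4383 ft.
Difference: 2493.4383 − 2423.0000 = 70.44 ft.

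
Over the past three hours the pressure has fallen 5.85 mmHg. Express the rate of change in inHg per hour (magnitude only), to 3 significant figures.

0.0768 inHg per hour

5.85 mmHg / 3 h × 0.0393701 inHg/mmHg = 0.0768 inHg/h.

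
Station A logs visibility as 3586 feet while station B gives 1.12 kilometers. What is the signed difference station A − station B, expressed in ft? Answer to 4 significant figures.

station B: 1.12 km = 3674.5407 ft.
Difference: 3586.0000 − 3674.5407 = -88.54 ft.

-88.54 ft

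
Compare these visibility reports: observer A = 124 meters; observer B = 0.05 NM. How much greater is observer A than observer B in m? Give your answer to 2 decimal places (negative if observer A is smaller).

31.40 m

observer B: 0.05 nmi = 92.6000 m.
Difference: 124.0000 − 92.6000 = 31.40 m.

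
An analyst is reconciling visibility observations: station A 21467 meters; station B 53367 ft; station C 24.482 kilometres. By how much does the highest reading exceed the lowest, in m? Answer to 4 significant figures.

8216 m

station B: 53367 ft = 16266.26 m.
station C: 24.482 km = 24482.00 m.
Spread: 24482.00 − 16266.26 = 8216 m.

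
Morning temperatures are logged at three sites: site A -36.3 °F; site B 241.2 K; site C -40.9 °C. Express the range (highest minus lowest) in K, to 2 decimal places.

site A: -36.3 °F = -37.944 °C.
site B: 241.2 K = -31.950 °C.
Spread: (-31.950) − (-40.900) = 8.950 °C.

8.95 K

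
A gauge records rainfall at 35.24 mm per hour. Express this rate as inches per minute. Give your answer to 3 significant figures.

0.0231 in/minute

35.24 mm/hour × 0.0393701 in/mm × 0.0166667 hour/minute = 0.0231 in/minute.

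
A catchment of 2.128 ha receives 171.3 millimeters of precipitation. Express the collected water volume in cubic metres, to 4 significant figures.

Area: 2.128 ha = 21280 m².
1 mm over 1 m² is 1 L, so volume = 171.3 × 21280 = 3645264 L = 3645 m³.

3645 cubic metres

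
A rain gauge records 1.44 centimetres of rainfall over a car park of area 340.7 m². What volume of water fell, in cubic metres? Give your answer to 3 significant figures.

Depth: 1.44 cm × 10 = 14.4 mm.
1 mm over 1 m² is 1 L, so volume = 14.4 × 340.7 = 4906.08 L = 4.91 m³.

4.91 cubic metres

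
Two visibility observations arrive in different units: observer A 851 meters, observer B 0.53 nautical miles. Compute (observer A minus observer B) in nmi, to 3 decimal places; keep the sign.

observer A: 851 m = 0.459503 nmi.
Difference: 0.459503 − 0.530000 = -0.070 nmi.

-0.070 nmi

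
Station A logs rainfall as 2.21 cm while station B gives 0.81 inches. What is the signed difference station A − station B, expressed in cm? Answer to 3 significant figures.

station B: 0.81 in = 2.05740 cm.
Difference: 2.21000 − 2.05740 = 0.153 cm.

0.153 cm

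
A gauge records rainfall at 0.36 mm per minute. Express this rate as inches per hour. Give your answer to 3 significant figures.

0.850 in/hour

0.36 mm/minute × 0.0393701 in/mm × 60 minute/hour = 0.850 in/hour.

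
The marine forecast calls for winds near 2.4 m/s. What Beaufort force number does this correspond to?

Beaufort force 2

2.4 m/s lies in the Beaufort 2 band (light breeze, 1.6–3.3 m/s).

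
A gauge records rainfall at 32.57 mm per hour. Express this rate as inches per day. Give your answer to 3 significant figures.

30.8 in/day

32.57 mm/hour × 0.0393701 in/mm × 24 hour/day = 30.8 in/day.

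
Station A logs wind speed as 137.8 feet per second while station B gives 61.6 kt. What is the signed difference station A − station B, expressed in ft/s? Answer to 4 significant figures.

33.83 ft/s

station B: 61.6 kt = 103.9691 ft/s.
Difference: 137.8000 − 103.9691 = 33.83 ft/s.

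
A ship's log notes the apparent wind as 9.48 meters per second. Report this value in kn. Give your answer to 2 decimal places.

18.43 kt

1 m/s = 1.94384 kt, so 9.48 × 1.94384 = 18.43 kt.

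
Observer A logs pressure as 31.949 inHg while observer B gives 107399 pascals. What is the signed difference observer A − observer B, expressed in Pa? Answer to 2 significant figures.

observer A: 31.949 inHg = 108191.74 Pa.
Difference: 108191.74 − 107399.00 = 790 Pa.

790 Pa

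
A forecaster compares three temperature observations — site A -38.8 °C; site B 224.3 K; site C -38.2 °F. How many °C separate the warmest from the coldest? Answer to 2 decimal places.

10.05 °C

site B: 224.3 K = -48.850 °C.
site C: -38.2 °F = -39.000 °C.
Spread: (-38.800) − (-48.850) = 10.050 °C.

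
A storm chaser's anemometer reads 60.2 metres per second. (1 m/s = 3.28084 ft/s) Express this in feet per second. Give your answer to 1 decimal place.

197.5 ft/s

1 m/s = 3.28084 ft/s, so 60.2 × 3.28084 = 197.5 ft/s.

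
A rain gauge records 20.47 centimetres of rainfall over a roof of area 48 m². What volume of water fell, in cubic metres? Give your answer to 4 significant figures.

9.826 cubic metres

Depth: 20.47 cm × 10 = 204.7 mm.
1 mm over 1 m² is 1 L, so volume = 204.7 × 48 = 9825.6 L = 9.826 m³.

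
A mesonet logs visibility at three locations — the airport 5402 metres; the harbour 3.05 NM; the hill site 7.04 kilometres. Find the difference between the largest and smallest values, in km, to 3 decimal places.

1.638 km

the airport: 5402 m = 5.40200 km.
the harbour: 3.05 nmi = 5.64860 km.
Spread: 7.04000 − 5.40200 = 1.638 km.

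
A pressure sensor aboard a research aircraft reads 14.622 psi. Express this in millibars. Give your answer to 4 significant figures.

1 psi = 68.9476 mb, so 14.622 × 68.9476 = 1008 mb.

1008 mb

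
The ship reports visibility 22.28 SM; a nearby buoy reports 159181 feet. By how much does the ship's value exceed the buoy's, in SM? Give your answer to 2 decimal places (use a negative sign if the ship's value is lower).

-7.87 SM

the buoy: 159181 ft = 30.1479 SM.
Difference: 22.2800 − 30.1479 = -7.87 SM.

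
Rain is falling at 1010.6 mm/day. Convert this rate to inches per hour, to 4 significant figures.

1010.6 mm/day × 0.0393701 in/mm × 0.0416667 day/hour = 1.658 in/hour.

1.658 in/hour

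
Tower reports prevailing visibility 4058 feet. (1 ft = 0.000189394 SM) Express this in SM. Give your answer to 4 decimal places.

0.7686 SM

1 ft = 0.000189394 SM, so 4058 × 0.000189394 = 0.7686 SM.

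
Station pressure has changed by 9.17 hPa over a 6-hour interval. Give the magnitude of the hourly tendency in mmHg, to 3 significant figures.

9.17 hPa / 6 h × 0.750062 mmHg/hPa = 1.15 mmHg/h.

1.15 mmHg per hour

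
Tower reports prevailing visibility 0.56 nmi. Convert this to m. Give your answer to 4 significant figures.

1 nmi = 1852 m, so 0.56 × 1852 = 1037 m.

1037 m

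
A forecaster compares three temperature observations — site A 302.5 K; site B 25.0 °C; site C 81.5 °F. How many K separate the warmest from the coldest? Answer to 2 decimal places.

4.35 K

site A: 302.5 K = 29.350 °C.
site C: 81.5 °F = 27.500 °C.
Spread: 29.350 − 25.000 = 4.350 °C.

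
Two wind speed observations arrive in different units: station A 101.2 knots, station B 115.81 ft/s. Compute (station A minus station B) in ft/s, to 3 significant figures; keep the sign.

55.0 ft/s

station A: 101.2 kt = 170.806 ft/s.
Difference: 170.806 − 115.810 = 55.0 ft/s.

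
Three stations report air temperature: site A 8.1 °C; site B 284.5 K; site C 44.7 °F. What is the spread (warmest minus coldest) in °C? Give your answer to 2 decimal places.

4.29 °C

site B: 284.5 K = 11.350 °C.
site C: 44.7 °F = 7.056 °C.
Spread: 11.350 − 7.056 = 4.294 °C.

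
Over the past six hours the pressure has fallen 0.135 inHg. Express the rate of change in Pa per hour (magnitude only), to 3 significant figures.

0.135 inHg / 6 h × 3386.39 Pa/inHg = 76.2 Pa/h.

76.2 Pa per hour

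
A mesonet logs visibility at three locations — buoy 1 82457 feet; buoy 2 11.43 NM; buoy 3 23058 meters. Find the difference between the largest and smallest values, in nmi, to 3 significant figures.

2.14 nmi

buoy 1: 82457 ft = 13.5707 nmi.
buoy 3: 23058 m = 12.4503 nmi.
Spread: 13.5707 − 11.4300 = 2.14 nmi.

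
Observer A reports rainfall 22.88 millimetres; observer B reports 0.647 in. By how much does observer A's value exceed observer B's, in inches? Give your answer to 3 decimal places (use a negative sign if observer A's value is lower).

observer A: 22.88 mm = 0.90079 in.
Difference: 0.90079 − 0.64700 = 0.254 in.

0.254 in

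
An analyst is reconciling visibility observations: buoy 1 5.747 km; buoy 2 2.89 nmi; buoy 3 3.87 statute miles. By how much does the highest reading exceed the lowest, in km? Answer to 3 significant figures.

buoy 2: 2.89 nmi = 5.35228 km.
buoy 3: 3.87 SM = 6.22816 km.
Spread: 6.22816 − 5.35228 = 0.876 km.

0.876 km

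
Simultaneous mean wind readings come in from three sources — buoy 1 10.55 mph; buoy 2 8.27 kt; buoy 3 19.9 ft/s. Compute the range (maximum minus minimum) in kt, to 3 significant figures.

buoy 1: 10.55 mph = 9.1677 kt.
buoy 3: 19.9 ft/s = 11.7904 kt.
Spread: 11.7904 − 8.2700 = 3.52 kt.

3.52 kt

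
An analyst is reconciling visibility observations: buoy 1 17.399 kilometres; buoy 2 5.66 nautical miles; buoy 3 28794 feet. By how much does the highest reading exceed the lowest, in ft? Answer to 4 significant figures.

28290 ft

buoy 1: 17.399 km = 57083.33 ft.
buoy 2: 5.66 nmi = 34390.81 ft.
Spread: 57083.33 − 28794.00 = 28290 ft.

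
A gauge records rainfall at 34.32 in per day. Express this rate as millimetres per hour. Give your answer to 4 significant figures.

34.32 in/day × 25.4 mm/in × 0.0416667 day/hour = 36.32 mm/hour.

36.32 mm/hour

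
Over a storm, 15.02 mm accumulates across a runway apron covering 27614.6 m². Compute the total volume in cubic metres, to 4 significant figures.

414.8 cubic metres

1 mm over 1 m² is 1 L, so volume = 15.02 × 27614.6 = 414771.29 L = 414.8 m³.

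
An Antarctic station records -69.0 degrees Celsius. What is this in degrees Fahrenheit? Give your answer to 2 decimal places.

°F = °C × 9/5 + 32 = -69.0 × 1.8 + 32 = -92.20 °F.

-92.20 °F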